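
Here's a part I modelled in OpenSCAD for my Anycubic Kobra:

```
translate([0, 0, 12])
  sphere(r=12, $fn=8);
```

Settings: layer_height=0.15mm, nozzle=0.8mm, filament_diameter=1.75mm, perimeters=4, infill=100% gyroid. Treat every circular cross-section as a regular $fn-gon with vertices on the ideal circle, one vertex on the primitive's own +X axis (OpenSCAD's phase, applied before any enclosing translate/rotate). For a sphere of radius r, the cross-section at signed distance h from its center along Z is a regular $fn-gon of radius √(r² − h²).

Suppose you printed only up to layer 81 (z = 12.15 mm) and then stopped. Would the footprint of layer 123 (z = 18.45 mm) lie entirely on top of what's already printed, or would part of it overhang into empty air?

entirely on top

Compare the two slices. At z = 12.15: the r=12 sphere contributes a regular 8-gon of circumradius √(12²−0.15²) = 11.999 (area = (8/2)·11.999²·sin(360°/8) = 407.23 mm²). At z = 18.45: the sphere: section is a regular 8-gon, circumradius = √(r²−h²) = √(12²−6.45²) = 10.119 (area = (8/2)·10.119²·sin(360°/8) = 289.62 mm²). Checking containment: the cross-section at z = 18.45 is a subset of the cross-section at z = 12.15.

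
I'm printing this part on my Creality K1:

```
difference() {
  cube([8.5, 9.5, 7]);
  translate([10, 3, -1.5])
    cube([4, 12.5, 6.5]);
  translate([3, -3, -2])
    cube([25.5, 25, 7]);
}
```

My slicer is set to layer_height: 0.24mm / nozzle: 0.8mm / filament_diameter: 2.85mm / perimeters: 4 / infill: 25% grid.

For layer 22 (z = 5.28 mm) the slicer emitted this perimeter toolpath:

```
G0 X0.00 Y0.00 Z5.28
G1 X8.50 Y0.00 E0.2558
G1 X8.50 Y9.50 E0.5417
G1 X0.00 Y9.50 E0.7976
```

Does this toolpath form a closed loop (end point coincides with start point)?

Start point (G0): (0.00, 0.00). End point (last G1): the path does not return to the start — open.

no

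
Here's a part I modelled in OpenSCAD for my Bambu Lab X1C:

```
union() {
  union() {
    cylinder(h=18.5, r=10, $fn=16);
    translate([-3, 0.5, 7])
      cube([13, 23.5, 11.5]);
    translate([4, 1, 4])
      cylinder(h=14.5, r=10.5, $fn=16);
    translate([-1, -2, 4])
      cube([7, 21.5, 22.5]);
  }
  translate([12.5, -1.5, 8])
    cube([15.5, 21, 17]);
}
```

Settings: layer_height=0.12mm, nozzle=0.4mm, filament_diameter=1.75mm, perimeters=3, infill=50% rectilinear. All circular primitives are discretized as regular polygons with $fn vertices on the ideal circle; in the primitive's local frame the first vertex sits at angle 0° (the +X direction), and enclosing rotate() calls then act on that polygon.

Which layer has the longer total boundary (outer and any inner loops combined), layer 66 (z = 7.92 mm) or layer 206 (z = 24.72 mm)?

layer 206 (z = 24.72 mm)

Layer 66 (z = 7.92): the r=10 cylinder contributes a regular 16-gon of circumradius 10 (perimeter = 2·16·10.000·sin(180°/16) = 62.43 mm); the cube at (-3, 0.5) (footprint 13×23.5) is included at this height (perimeter 73.00 mm); the cylinder at (4, 1): section is a regular 16-gon, circumradius r=10.5 (perimeter = 2·16·10.500·sin(180°/16) = 65.55 mm); the cube at (-1, -2) is present — its section is the full 7×21.5 rectangle (perimeter 57.00 mm); Taking the union: the regions partially overlap (shared area 520.92 mm²), so the edge portions inside another operand are dropped and the merged outline is re-measured after clipping — boundary = 100.75 mm; the cube at (12.5, -1.5) is absent (z outside [8, 25]); Taking the union: only that combined region is present, so the union is just that shape — boundary = 100.75 mm. So its perimeter = 100.75 mm. Layer 206 (z = 24.72): the cylinder does not reach this height (z outside [0, 18.5]); the cube at (-3, 0.5) does not reach this height (z outside [7, 18.5]); the cylinder at (4, 1) is absent (z outside [4, 18.5]); the 7×21.5 cube at (-1, -2) contributes its full rectangle (perimeter 57.00 mm); Merging all regions: only the 7×21.5 cube at (-1, -2) is present, so the union is just that shape — boundary = 57.00 mm; the cube at (12.5, -1.5) (footprint 15.5×21) is included at this height (perimeter 73.00 mm); Taking the union: the 2 present regions are separate (no shared area or edge), so areas and boundary lengths simply add and each stays a separate island — boundary = 130.00 mm. So its perimeter = 130.00 mm. Layer 206 is larger (130.00 vs 100.75 mm).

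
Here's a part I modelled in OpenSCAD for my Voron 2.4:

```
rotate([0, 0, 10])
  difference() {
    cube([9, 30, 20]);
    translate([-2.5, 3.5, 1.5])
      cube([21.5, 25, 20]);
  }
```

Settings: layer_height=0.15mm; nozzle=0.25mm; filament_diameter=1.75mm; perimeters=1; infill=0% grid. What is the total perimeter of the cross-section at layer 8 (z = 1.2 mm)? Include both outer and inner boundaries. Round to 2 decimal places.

At z = 1.2 mm: the 9×30 cube contributes its full rectangle (perimeter 78.00 mm); the cube at (-2.5, 3.5) is not intersected at this z (z outside [1.5, 21.5]); Subtracting the remaining from the first: none of the subtracted shapes is present at this height, so the 9×30 cube is unchanged — boundary = 78.00 mm; (rotated 10° about Z; rotation is an isometry so areas/perimeters/island counts are preserved). Overall, the cross-section is a single solid region. Total boundary length (outer) = 78.00 mm.

78.00 mm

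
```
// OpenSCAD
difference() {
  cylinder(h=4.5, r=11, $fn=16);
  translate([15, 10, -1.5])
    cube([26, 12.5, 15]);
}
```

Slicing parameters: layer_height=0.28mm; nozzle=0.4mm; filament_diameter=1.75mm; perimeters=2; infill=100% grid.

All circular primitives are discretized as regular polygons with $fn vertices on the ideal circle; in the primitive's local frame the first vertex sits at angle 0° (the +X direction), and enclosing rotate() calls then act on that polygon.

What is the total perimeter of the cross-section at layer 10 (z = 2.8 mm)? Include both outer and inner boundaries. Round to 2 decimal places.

At z = 2.8 mm: the r=11 cylinder gives a regular 16-gon of circumradius 11 (constant along its height) (perimeter = 2·16·11.000·sin(180°/16) = 68.67 mm); the cube at (15, 10) (footprint 26×12.5) is included at this height (perimeter 77.00 mm); Subtracting the remaining from the first: starting from the r=11 cylinder, the 26×12.5 cube at (15, 10) misses the remaining region (no effect) — boundary = 68.67 mm. Overall, the cross-section is a single solid region. Total boundary length (outer) = 68.67 mm.

68.67 mm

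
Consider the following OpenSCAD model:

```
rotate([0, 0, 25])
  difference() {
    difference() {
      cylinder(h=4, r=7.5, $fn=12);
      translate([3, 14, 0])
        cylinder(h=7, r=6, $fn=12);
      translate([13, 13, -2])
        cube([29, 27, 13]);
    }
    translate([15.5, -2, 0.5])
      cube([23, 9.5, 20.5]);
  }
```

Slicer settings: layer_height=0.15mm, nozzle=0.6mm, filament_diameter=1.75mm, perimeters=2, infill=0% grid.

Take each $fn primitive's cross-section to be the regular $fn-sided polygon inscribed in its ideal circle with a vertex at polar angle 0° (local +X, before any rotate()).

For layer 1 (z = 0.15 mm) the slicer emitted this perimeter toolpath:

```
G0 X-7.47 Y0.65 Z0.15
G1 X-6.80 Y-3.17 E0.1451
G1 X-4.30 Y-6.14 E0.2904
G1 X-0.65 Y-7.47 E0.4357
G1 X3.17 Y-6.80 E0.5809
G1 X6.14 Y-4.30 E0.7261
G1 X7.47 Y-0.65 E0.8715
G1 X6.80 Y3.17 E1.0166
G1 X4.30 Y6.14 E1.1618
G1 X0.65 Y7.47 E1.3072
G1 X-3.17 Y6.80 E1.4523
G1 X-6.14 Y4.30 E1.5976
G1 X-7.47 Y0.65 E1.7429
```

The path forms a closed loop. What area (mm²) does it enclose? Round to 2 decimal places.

168.70 mm²

Apply the shoelace formula to the sequence of (X, Y) vertices; enclosed area = 168.70 mm².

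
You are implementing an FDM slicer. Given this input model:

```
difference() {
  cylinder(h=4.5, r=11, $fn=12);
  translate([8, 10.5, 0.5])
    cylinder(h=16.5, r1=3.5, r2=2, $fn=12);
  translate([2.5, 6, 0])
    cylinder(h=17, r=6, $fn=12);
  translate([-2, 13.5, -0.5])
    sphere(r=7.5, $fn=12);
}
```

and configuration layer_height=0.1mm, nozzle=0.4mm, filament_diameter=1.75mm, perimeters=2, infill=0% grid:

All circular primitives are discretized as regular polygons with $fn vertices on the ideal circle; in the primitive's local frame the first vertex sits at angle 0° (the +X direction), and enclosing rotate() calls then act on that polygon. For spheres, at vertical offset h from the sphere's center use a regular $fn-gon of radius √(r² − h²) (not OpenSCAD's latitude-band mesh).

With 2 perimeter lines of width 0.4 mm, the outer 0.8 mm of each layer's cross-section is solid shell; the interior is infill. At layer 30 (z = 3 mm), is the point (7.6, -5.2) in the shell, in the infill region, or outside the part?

At z = 3 mm: the cylinder: section is a regular 12-gon, circumradius r=11; the cone at (8, 10.5) contributes a regular 12-gon of circumradius 3.273 (interpolated between r1=3.5 and r2=2 at t=0.152); the r=6 cylinder at (2.5, 6) gives a regular 12-gon of circumradius 6 (constant along its height); the sphere at (-2, 13.5): section is a regular 12-gon, circumradius = √(r²−h²) = √(7.5²−3.5²) = 6.633; Subtracting the remaining from the first: starting from the r=11 cylinder, the cone at (8, 10.5) partially overlaps it — only the 1.91 mm² overlap (of its 32.13 mm²) is removed, clipping the outline; the r=6 cylinder at (2.5, 6) partially overlaps it — only the 94.16 mm² overlap (of its 108.00 mm²) is removed, clipping the outline; the r=7.5 sphere at (-2, 13.5) partially overlaps it — only the 8.19 mm² overlap (of its 132.00 mm²) is removed, clipping the outline — 1 connected region. Overall, the cross-section is a single solid region. The nearest boundary edge runs (9.53, -5.50)→(5.50, -9.53); distance from the point to it = 1.57 mm. The point is inside the cross-section and 1.57 mm from the nearest boundary — more than the 0.8 mm shell width (2 × 0.4), so it's in the infill interior.

infill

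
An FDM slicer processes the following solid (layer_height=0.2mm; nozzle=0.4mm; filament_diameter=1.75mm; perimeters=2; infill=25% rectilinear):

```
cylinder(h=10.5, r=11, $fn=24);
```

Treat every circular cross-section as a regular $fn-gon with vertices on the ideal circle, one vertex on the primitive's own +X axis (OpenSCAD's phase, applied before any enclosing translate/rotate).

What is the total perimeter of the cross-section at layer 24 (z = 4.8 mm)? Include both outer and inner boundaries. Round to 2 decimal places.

At z = 4.8 mm: the cylinder: section is a regular 24-gon, circumradius r=11 (perimeter = 2·24·11.000·sin(180°/24) = 68.92 mm). Overall, the cross-section is a single solid region. Total boundary length (outer) = 68.92 mm.

68.92 mm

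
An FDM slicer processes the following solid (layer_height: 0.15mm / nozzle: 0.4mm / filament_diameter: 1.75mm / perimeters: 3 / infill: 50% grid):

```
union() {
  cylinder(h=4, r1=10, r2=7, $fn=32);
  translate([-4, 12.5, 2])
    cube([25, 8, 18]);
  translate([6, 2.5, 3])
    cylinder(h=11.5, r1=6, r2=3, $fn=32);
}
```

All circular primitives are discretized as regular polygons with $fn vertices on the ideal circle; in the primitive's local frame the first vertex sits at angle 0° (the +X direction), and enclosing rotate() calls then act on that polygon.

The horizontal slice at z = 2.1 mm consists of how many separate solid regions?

2

At z = 2.1 mm: the cone contributes a regular 32-gon of circumradius 8.425 (interpolated between r1=10 and r2=7 at t=0.525); the cube at (-4, 12.5) is present — its section is the full 25×8 rectangle; the cone at (6, 2.5) is not intersected at this z (z outside [3, 14.5]); Merging all regions: the 2 present regions are separate (no shared area or edge), so areas and boundary lengths simply add and each stays a separate island — 2 connected regions. The result has 2 disconnected regions.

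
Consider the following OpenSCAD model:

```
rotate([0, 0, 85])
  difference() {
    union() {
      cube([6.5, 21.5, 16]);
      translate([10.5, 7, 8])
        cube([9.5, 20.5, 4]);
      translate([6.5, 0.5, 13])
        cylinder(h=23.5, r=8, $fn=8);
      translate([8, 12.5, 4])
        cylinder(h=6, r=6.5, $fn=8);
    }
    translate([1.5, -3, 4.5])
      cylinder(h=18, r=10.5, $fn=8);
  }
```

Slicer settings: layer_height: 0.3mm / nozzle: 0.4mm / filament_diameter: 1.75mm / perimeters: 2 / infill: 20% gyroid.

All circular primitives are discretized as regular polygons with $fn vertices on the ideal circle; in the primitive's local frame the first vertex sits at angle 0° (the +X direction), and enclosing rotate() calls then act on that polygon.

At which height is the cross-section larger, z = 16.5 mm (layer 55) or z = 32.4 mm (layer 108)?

layer 108 (z = 32.4 mm)

Layer 55 (z = 16.5): the cube does not reach this height (z outside [0, 16]); the cube at (10.5, 7) does not reach this height (z outside [8, 12]); the cylinder at (6.5, 0.5): section is a regular 8-gon, circumradius r=8 (area = (8/2)·8.000²·sin(360°/8) = 181.02 mm²); the cylinder at (8, 12.5) is not intersected at this z (z outside [4, 10]); Merging all regions: only the r=8 cylinder at (6.5, 0.5) is present, so the union is just that shape — area = 181.02 mm²; the r=10.5 cylinder at (1.5, -3) gives a regular 8-gon of circumradius 10.5 (constant along its height) (area = (8/2)·10.500²·sin(360°/8) = 311.83 mm²); Taking the first minus the rest: starting from the result so far (181.02 mm²), the r=10.5 cylinder at (1.5, -3) partially overlaps it — only the 132.70 mm² overlap (of its 311.83 mm²) is removed, clipping the outline — area = 48.31 mm²; (rotated 85° about Z; rotation is an isometry so areas/perimeters/island counts are preserved). So its area = 48.31 mm². Layer 108 (z = 32.4): the cube does not reach this height (z outside [0, 16]); the cube at (10.5, 7) is not intersected at this z (z outside [8, 12]); the r=8 cylinder at (6.5, 0.5) gives a regular 8-gon of circumradius 8 (constant along its height) (area = (8/2)·8.000²·sin(360°/8) = 181.02 mm²); the cylinder at (8, 12.5) is not intersected at this z (z outside [4, 10]); Merging all regions: only the r=8 cylinder at (6.5, 0.5) is present, so the union is just that shape — area = 181.02 mm²; the cylinder at (1.5, -3) is absent (z outside [4.5, 22.5]); Taking the first minus the rest: none of the subtracted shapes is present at this height, so that combined region is unchanged — area = 181.02 mm²; (whole slice rotated 85° about Z — lengths, areas and connectivity unchanged). So its area = 181.02 mm². Layer 108 is larger (181.02 vs 48.31 mm²).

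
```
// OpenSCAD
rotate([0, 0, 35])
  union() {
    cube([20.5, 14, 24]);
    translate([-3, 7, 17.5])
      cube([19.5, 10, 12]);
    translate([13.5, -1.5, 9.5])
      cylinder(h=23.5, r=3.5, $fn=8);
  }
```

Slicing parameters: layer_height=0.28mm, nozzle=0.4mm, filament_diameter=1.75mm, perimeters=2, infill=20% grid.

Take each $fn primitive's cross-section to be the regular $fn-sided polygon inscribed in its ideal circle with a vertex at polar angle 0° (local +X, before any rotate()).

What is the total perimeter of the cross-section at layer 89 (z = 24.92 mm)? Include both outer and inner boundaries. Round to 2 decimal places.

80.43 mm

At z = 24.92 mm: the cube is not intersected at this z (z outside [0, 24]); the 19.5×10 cube at (-3, 7) contributes its full rectangle (perimeter 59.00 mm); the r=3.5 cylinder at (13.5, -1.5) contributes a regular 8-gon of circumradius 3.5 (perimeter = 2·8·3.500·sin(180°/8) = 21.43 mm); Taking the union: the 2 present regions are separate (no shared area or edge), so areas and boundary lengths simply add and each stays a separate island — boundary = 80.43 mm; (rotated 35° about Z; rotation is an isometry so areas/perimeters/island counts are preserved). Overall, the cross-section has 2 separate islands. Total boundary length (outer) = 80.43 mm.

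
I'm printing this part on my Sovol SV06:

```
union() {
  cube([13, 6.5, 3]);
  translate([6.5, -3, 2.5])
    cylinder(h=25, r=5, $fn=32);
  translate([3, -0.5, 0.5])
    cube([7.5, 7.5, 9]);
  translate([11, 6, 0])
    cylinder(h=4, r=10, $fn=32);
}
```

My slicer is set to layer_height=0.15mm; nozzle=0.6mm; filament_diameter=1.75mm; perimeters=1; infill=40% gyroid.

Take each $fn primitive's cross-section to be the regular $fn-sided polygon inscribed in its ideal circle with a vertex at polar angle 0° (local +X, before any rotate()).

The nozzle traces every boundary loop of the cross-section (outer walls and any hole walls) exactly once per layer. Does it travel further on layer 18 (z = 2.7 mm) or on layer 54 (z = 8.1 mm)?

layer 18 (z = 2.7 mm)

Layer 18 (z = 2.7): the cube (footprint 13×6.5) is included at this height (perimeter 39.00 mm); the cylinder at (6.5, -3): section is a regular 32-gon, circumradius r=5 (perimeter = 2·32·5.000·sin(180°/32) = 31.37 mm); the cube at (3, -0.5) is present — its section is the full 7.5×7.5 rectangle (perimeter 30.00 mm); the r=10 cylinder at (11, 6) gives a regular 32-gon of circumradius 10 (constant along its height) (perimeter = 2·32·10.000·sin(180°/32) = 62.73 mm); Merging all regions: the regions partially overlap (shared area 164.24 mm²), so the edge portions inside another operand are dropped and the merged outline is re-measured after clipping — boundary = 74.16 mm. So its perimeter = 74.16 mm. Layer 54 (z = 8.1): the cube does not reach this height (z outside [0, 3]); the cylinder at (6.5, -3): section is a regular 32-gon, circumradius r=5 (perimeter = 2·32·5.000·sin(180°/32) = 31.37 mm); the 7.5×7.5 cube at (3, -0.5) contributes its full rectangle (perimeter 30.00 mm); the cylinder at (11, 6) is absent (z outside [0, 4]); Combining (union): the regions partially overlap (shared area 14.64 mm²), so the edge portions inside another operand are dropped and the merged outline is re-measured after clipping — boundary = 43.80 mm. So its perimeter = 43.80 mm. Layer 18 is larger (74.16 vs 43.80 mm).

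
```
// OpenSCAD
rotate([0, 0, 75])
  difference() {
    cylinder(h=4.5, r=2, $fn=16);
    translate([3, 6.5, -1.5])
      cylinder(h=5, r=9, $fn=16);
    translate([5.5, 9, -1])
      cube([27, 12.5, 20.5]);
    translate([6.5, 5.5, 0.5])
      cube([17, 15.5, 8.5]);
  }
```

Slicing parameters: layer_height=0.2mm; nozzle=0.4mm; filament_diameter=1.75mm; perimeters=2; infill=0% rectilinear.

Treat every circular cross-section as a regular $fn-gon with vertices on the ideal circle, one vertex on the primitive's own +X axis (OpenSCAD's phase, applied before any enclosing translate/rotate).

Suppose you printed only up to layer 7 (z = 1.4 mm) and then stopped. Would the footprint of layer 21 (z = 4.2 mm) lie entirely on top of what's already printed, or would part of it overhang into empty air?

Compare the two slices. At z = 1.4: the cylinder: section is a regular 16-gon, circumradius r=2 (area = (16/2)·2.000²·sin(360°/16) = 12.25 mm²); the r=9 cylinder at (3, 6.5) gives a regular 16-gon of circumradius 9 (constant along its height) (area = (16/2)·9.000²·sin(360°/16) = 247.98 mm²); the 27×12.5 cube at (5.5, 9) contributes its full rectangle (area 337.50 mm²); the 17×15.5 cube at (6.5, 5.5) contributes its full rectangle (area 263.50 mm²); Subtracting the remaining from the first: starting from the r=2 cylinder (12.25 mm²), the r=9 cylinder at (3, 6.5) partially overlaps it — only the 11.94 mm² overlap (of its 247.98 mm²) is removed, clipping the outline; the 27×12.5 cube at (5.5, 9) misses the remaining region (no effect); the 17×15.5 cube at (6.5, 5.5) misses the remaining region (no effect) — area = 0.31 mm²; (whole slice rotated 75° about Z — lengths, areas and connectivity unchanged). At z = 4.2: the r=2 cylinder gives a regular 16-gon of circumradius 2 (constant along its height) (area = (16/2)·2.000²·sin(360°/16) = 12.25 mm²); the cylinder at (3, 6.5) is not intersected at this z (z outside [-1.5, 3.5]); the 27×12.5 cube at (5.5, 9) contributes its full rectangle (area 337.50 mm²); the 17×15.5 cube at (6.5, 5.5) contributes its full rectangle (area 263.50 mm²); Taking the first minus the rest: starting from the r=2 cylinder (12.25 mm²), the 27×12.5 cube at (5.5, 9) misses the remaining region (no effect); the 17×15.5 cube at (6.5, 5.5) misses the remaining region (no effect) — area = 12.25 mm²; (whole slice rotated 75° about Z — lengths, areas and connectivity unchanged). Checking containment: at z = 4.2 the cross-section extends beyond the z = 1.4 cross-section by about 11.94 mm².

part overhangs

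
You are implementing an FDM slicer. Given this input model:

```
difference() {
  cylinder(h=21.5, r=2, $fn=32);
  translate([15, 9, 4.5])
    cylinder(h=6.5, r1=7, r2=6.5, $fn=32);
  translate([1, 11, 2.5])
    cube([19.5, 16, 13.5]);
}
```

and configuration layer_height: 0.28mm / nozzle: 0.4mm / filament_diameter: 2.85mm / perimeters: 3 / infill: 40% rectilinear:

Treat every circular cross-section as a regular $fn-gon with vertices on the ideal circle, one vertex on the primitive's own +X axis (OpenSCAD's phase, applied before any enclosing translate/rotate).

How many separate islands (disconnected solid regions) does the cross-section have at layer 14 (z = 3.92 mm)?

At z = 3.92 mm: the cylinder: section is a regular 32-gon, circumradius r=2; the cone at (15, 9) is absent (z outside [4.5, 11]); the 19.5×16 cube at (1, 11) contributes its full rectangle; Taking the first minus the rest: starting from the r=2 cylinder, the 19.5×16 cube at (1, 11) misses the remaining region (no effect) — 1 connected region. Overall, the cross-section is a single solid region. Island count = 1.

1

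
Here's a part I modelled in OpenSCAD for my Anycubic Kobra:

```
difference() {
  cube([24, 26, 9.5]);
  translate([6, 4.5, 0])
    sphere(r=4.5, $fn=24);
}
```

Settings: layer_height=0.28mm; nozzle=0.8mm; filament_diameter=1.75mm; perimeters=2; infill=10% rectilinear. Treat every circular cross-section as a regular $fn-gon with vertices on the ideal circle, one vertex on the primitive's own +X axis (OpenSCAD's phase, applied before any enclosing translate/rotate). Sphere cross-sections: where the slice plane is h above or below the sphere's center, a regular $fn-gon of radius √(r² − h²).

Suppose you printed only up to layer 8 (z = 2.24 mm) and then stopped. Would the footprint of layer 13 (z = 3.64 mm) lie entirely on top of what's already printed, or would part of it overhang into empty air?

Compare the two slices. At z = 2.24: the cube is present — its section is the full 24×26 rectangle (area 624.00 mm²); the r=4.5 sphere at (6, 4.5) contributes a regular 24-gon of circumradius √(4.5²−2.24²) = 3.903 (area = (24/2)·3.903²·sin(360°/24) = 47.31 mm²); Subtracting the remaining from the first: starting from the 24×26 cube (624.00 mm²), the r=4.5 sphere at (6, 4.5) lies wholly inside it (removes its full 47.31 mm² and its 24.45 mm outline becomes a hole wall) — area = 576.69 mm². At z = 3.64: the 24×26 cube contributes its full rectangle (area 624.00 mm²); the r=4.5 sphere at (6, 4.5) slices to a regular 24-gon of circumradius 2.646 (√(r²−h²) with h=3.64 from center) (area = (24/2)·2.646²·sin(360°/24) = 21.74 mm²); Taking the first minus the rest: starting from the 24×26 cube (624.00 mm²), the r=4.5 sphere at (6, 4.5) lies wholly inside it (removes its full 21.74 mm² and its 16.58 mm outline becomes a hole wall) — area = 602.26 mm². Checking containment: at z = 3.64 the cross-section extends beyond the z = 2.24 cross-section by about 25.57 mm².

part overhangs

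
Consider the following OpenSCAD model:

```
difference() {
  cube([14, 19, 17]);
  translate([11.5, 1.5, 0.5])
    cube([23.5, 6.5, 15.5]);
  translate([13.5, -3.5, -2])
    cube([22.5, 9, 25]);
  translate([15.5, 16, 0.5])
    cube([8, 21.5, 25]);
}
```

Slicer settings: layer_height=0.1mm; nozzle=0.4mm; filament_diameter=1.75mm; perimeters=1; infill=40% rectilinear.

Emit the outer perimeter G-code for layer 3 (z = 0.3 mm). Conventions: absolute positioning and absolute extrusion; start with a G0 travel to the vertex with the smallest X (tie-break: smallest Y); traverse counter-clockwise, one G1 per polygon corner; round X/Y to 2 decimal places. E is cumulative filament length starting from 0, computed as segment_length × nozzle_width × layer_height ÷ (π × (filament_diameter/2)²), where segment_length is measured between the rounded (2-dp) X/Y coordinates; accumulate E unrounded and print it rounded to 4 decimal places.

G0 X0.00 Y0.00 Z0.30
G1 X13.50 Y0.00 E0.2245
G1 X13.50 Y5.50 E0.3160
G1 X14.00 Y5.50 E0.3243
G1 X14.00 Y19.00 E0.5488
G1 X0.00 Y19.00 E0.7816
G1 X0.00 Y0.00 E1.0976

At z = 0.3 mm: the cube is present — its section is the full 14×19 rectangle; the cube at (11.5, 1.5) does not reach this height (z outside [0.5, 16]); the cube at (13.5, -3.5) (footprint 22.5×9) is included at this height; the cube at (15.5, 16) is not intersected at this z (z outside [0.5, 25.5]); Subtracting the remaining from the first: starting from the 14×19 cube, the 22.5×9 cube at (13.5, -3.5) partially overlaps it — only the 2.75 mm² overlap (of its 202.50 mm²) is removed, clipping the outline — 1 connected region. The outline is a single polygon with 6 vertices. Extrusion per mm of travel: 0.4 × 0.1 / (π × 0.875²) = 0.016630. Accumulating E over each segment gives final E = 1.0976.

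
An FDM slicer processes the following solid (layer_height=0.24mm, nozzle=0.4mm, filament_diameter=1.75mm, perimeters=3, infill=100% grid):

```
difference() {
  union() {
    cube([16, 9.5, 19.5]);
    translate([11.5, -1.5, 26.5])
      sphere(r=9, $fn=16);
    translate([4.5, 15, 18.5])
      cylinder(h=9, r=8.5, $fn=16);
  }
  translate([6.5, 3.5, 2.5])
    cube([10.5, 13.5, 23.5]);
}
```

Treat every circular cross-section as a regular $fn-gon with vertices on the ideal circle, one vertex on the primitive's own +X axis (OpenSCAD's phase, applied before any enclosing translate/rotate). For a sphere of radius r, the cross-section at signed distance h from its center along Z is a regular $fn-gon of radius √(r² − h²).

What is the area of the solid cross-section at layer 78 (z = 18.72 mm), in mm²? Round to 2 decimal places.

292.63 mm²

At z = 18.72 mm: the cube (footprint 16×9.5) is included at this height (area 152.00 mm²); the r=9 sphere at (11.5, -1.5) contributes a regular 16-gon of circumradius √(9²−7.78²) = 4.525 (area = (16/2)·4.525²·sin(360°/16) = 62.67 mm²); the r=8.5 cylinder at (4.5, 15) gives a regular 16-gon of circumradius 8.5 (constant along its height) (area = (16/2)·8.500²·sin(360°/16) = 221.19 mm²); Taking the union: the regions partially overlap — summed areas 435.86 mm² minus the doubly-counted overlap 42.07 mm² gives 393.79 mm² — area = 393.79 mm²; the cube at (6.5, 3.5) is present — its section is the full 10.5×13.5 rectangle (area 141.75 mm²); Subtracting the remaining from the first: starting from the result so far (393.79 mm²), the 10.5×13.5 cube at (6.5, 3.5) partially overlaps it — only the 101.16 mm² overlap (of its 141.75 mm²) is removed, clipping the outline — area = 292.63 mm². Overall, the cross-section is a single solid region. Net area = 292.63 mm².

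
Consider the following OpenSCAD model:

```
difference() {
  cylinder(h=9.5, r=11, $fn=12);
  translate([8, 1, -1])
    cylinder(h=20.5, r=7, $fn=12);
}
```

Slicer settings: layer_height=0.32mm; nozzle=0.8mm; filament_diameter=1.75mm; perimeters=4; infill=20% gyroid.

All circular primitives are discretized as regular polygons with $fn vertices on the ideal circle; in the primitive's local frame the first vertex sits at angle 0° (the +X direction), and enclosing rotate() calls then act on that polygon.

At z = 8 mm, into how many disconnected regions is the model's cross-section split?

1

At z = 8 mm: the cylinder: section is a regular 12-gon, circumradius r=11; the r=7 cylinder at (8, 1) contributes a regular 12-gon of circumradius 7; Subtracting the remaining from the first: starting from the r=11 cylinder, the r=7 cylinder at (8, 1) partially overlaps it — only the 99.63 mm² overlap (of its 147.00 mm²) is removed, clipping the outline — 1 connected region. The result has 1 disconnected region.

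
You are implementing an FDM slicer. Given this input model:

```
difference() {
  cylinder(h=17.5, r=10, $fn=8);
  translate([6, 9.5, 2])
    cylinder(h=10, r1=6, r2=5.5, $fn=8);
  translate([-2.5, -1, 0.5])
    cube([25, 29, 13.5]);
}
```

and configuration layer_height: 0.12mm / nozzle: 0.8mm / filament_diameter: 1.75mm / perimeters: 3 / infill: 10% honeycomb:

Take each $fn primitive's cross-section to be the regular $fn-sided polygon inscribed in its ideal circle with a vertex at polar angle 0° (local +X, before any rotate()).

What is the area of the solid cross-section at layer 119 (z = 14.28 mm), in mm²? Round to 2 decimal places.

282.84 mm²

At z = 14.28 mm: the r=10 cylinder gives a regular 8-gon of circumradius 10 (constant along its height) (area = (8/2)·10.000²·sin(360°/8) = 282.84 mm²); the cone at (6, 9.5) is not intersected at this z (z outside [2, 12]); the cube at (-2.5, -1) is not intersected at this z (z outside [0.5, 14]); Subtracting the remaining from the first: none of the subtracted shapes is present at this height, so the r=10 cylinder is unchanged — area = 282.84 mm². Overall, the cross-section is a single solid region. Net area = 282.84 mm².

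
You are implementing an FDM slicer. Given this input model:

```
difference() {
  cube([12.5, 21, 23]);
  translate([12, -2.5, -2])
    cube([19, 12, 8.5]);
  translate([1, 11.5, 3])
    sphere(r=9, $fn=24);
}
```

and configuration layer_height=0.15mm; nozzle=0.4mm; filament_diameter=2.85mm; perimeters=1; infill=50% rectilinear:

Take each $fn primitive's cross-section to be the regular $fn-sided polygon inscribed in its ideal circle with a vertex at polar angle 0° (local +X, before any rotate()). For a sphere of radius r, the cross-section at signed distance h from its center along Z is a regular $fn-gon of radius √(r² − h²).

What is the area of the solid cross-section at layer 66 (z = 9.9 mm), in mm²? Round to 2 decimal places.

199.22 mm²

At z = 9.9 mm: the cube (footprint 12.5×21) is included at this height (area 262.50 mm²); the cube at (12, -2.5) is not intersected at this z (z outside [-2, 6.5]); the r=9 sphere at (1, 11.5) slices to a regular 24-gon of circumradius 5.778 (√(r²−h²) with h=6.9 from center) (area = (24/2)·5.778²·sin(360°/24) = 103.70 mm²); Subtracting the remaining from the first: starting from the 12.5×21 cube (262.50 mm²), the r=9 sphere at (1, 11.5) partially overlaps it — only the 63.28 mm² overlap (of its 103.70 mm²) is removed, clipping the outline — area = 199.22 mm². Overall, the cross-section is a single solid region. Net area = 199.22 mm².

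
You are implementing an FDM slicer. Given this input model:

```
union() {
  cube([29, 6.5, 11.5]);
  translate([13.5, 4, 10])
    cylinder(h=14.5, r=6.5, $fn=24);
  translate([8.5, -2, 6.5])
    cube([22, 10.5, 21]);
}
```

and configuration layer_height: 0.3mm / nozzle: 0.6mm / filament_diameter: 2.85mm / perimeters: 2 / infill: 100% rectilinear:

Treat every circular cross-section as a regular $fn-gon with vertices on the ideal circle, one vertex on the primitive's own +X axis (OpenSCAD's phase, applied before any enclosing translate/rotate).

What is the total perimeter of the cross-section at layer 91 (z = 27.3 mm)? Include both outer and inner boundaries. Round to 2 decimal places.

At z = 27.3 mm: the cube is absent (z outside [0, 11.5]); the cylinder at (13.5, 4) does not reach this height (z outside [10, 24.5]); the 22×10.5 cube at (8.5, -2) contributes its full rectangle (perimeter 65.00 mm); Merging all regions: only the 22×10.5 cube at (8.5, -2) is present, so the union is just that shape — boundary = 65.00 mm. Overall, the cross-section is a single solid region. Total boundary length (outer) = 65.00 mm.

65.00 mm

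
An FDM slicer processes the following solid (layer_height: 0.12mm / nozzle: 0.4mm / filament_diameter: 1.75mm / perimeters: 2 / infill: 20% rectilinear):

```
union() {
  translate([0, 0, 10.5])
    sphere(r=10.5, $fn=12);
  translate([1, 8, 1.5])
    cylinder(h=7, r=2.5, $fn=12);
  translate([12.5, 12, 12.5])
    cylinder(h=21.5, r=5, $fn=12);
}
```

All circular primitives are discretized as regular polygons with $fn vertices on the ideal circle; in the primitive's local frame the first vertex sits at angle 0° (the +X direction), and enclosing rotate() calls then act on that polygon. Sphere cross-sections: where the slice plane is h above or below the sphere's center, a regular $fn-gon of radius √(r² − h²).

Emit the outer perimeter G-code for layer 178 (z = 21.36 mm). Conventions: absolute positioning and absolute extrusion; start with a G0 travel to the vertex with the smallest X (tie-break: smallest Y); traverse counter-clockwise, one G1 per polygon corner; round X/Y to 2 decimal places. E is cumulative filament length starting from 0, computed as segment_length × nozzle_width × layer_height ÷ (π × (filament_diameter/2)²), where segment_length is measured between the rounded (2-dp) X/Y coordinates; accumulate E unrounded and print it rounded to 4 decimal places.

At z = 21.36 mm: the sphere does not reach this height (|z−center|=10.860 > r=10.5); the cylinder at (1, 8) does not reach this height (z outside [1.5, 8.5]); the cylinder at (12.5, 12): section is a regular 12-gon, circumradius r=5; Merging all regions: only the r=5 cylinder at (12.5, 12) is present, so the union is just that shape — 1 connected region. The outline is a single polygon with 12 vertices. Extrusion per mm of travel: 0.4 × 0.12 / (π × 0.875²) = 0.019956. Accumulating E over each segment gives final E = 0.6198.

G0 X7.50 Y12.00 Z21.36
G1 X8.17 Y9.50 E0.0517
G1 X10.00 Y7.67 E0.1033
G1 X12.50 Y7.00 E0.1549
G1 X15.00 Y7.67 E0.2066
G1 X16.83 Y9.50 E0.2582
G1 X17.50 Y12.00 E0.3099
G1 X16.83 Y14.50 E0.3615
G1 X15.00 Y16.33 E0.4132
G1 X12.50 Y17.00 E0.4648
G1 X10.00 Y16.33 E0.5165
G1 X8.17 Y14.50 E0.5681
G1 X7.50 Y12.00 E0.6198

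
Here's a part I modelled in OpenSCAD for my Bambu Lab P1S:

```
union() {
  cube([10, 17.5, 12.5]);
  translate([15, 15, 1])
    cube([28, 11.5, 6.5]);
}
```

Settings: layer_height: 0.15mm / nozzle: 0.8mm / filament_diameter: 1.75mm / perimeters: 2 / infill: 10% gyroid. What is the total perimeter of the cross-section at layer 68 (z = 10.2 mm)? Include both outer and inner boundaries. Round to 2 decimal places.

55.00 mm

At z = 10.2 mm: the cube (footprint 10×17.5) is included at this height (perimeter 55.00 mm); the cube at (15, 15) is not intersected at this z (z outside [1, 7.5]); Merging all regions: only the 10×17.5 cube is present, so the union is just that shape — boundary = 55.00 mm. Overall, the cross-section is a single solid region. Total boundary length (outer) = 55.00 mm.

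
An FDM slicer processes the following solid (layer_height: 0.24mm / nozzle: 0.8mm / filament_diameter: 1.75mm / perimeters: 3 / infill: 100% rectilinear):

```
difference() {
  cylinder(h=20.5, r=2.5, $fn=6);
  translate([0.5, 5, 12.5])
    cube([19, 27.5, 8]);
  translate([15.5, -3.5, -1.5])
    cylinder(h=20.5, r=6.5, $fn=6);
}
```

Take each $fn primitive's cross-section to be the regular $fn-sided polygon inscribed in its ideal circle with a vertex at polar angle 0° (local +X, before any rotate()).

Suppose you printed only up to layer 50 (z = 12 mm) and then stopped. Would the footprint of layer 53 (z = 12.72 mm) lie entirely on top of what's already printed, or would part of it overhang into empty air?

entirely on top

Compare the two slices. At z = 12: the r=2.5 cylinder gives a regular 6-gon of circumradius 2.5 (constant along its height) (area = (6/2)·2.500²·sin(360°/6) = 16.24 mm²); the cube at (0.5, 5) does not reach this height (z outside [12.5, 20.5]); the r=6.5 cylinder at (15.5, -3.5) gives a regular 6-gon of circumradius 6.5 (constant along its height) (area = (6/2)·6.500²·sin(360°/6) = 109.77 mm²); After the difference (first − rest): starting from the r=2.5 cylinder (16.24 mm²), the r=6.5 cylinder at (15.5, -3.5) misses the remaining region (no effect) — area = 16.24 mm². At z = 12.72: the cylinder: section is a regular 6-gon, circumradius r=2.5 (area = (6/2)·2.500²·sin(360°/6) = 16.24 mm²); the 19×27.5 cube at (0.5, 5) contributes its full rectangle (area 522.50 mm²); the r=6.5 cylinder at (15.5, -3.5) contributes a regular 6-gon of circumradius 6.5 (area = (6/2)·6.500²·sin(360°/6) = 109.77 mm²); Subtracting the remaining from the first: starting from the r=2.5 cylinder (16.24 mm²), the 19×27.5 cube at (0.5, 5) misses the remaining region (no effect); the r=6.5 cylinder at (15.5, -3.5) misses the remaining region (no effect) — area = 16.24 mm². Checking containment: the cross-section at z = 12.72 is a subset of the cross-section at z = 12.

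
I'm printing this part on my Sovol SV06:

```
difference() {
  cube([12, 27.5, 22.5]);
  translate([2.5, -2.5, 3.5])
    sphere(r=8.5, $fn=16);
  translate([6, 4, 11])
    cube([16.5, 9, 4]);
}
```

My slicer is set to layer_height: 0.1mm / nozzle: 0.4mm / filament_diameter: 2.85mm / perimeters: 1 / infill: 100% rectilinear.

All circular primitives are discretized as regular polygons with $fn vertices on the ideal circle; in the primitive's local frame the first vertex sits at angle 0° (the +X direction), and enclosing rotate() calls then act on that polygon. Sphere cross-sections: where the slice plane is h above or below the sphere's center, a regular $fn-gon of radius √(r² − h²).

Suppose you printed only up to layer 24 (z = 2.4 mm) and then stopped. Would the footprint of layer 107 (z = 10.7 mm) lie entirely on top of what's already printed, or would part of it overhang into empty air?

Compare the two slices. At z = 2.4: the cube is present — its section is the full 12×27.5 rectangle (area 330.00 mm²); the r=8.5 sphere at (2.5, -2.5) slices to a regular 16-gon of circumradius 8.429 (√(r²−h²) with h=1.1 from center) (area = (16/2)·8.429²·sin(360°/16) = 217.49 mm²); the cube at (6, 4) is not intersected at this z (z outside [11, 15]); After the difference (first − rest): starting from the 12×27.5 cube (330.00 mm²), the r=8.5 sphere at (2.5, -2.5) partially overlaps it — only the 48.12 mm² overlap (of its 217.49 mm²) is removed, clipping the outline — area = 281.88 mm². At z = 10.7: the cube is present — its section is the full 12×27.5 rectangle (area 330.00 mm²); the r=8.5 sphere at (2.5, -2.5) slices to a regular 16-gon of circumradius 4.518 (√(r²−h²) with h=7.2 from center) (area = (16/2)·4.518²·sin(360°/16) = 62.48 mm²); the cube at (6, 4) does not reach this height (z outside [11, 15]); After the difference (first − rest): starting from the 12×27.5 cube (330.00 mm²), the r=8.5 sphere at (2.5, -2.5) partially overlaps it — only the 9.37 mm² overlap (of its 62.48 mm²) is removed, clipping the outline — area = 320.63 mm². Checking containment: at z = 10.7 the cross-section extends beyond the z = 2.4 cross-section by about 38.75 mm².

part overhangs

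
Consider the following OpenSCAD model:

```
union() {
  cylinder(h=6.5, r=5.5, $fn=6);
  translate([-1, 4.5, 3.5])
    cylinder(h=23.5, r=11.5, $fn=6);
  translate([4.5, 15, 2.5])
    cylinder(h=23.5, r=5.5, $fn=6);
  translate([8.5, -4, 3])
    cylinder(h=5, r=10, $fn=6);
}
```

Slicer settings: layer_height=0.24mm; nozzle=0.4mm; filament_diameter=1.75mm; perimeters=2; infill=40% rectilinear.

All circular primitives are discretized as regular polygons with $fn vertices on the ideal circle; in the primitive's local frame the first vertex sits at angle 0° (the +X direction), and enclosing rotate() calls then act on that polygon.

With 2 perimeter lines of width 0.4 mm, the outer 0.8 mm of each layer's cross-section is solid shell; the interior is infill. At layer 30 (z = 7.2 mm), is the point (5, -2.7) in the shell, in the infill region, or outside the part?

infill

At z = 7.2 mm: the cylinder is absent (z outside [0, 6.5]); the r=11.5 cylinder at (-1, 4.5) contributes a regular 6-gon of circumradius 11.5; the r=5.5 cylinder at (4.5, 15) gives a regular 6-gon of circumradius 5.5 (constant along its height); the r=10 cylinder at (8.5, -4) gives a regular 6-gon of circumradius 10 (constant along its height); Merging all regions: the regions partially overlap (shared area 93.49 mm²), so overlapping operands fuse into one piece — 1 connected region. Overall, the cross-section is a single solid region. The nearest boundary edge runs (3.50, -12.66)→(-0.66, -5.46); distance from the point to it = 6.28 mm. The point is inside the cross-section and 6.28 mm from the nearest boundary — more than the 0.8 mm shell width (2 × 0.4), so it's in the infill interior.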